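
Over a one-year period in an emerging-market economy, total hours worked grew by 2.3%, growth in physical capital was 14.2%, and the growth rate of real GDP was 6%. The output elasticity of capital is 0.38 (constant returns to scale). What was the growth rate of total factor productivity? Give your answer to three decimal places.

-0.822%

Labor's share = 1 − 0.38 = 0.62.
Physical capital: 0.38 × 14.2 = 5.396 pp.
Total hours worked: 0.62 × 2.3 = 1.426 pp.
TFP growth = 6 − 6.822 = -0.822%.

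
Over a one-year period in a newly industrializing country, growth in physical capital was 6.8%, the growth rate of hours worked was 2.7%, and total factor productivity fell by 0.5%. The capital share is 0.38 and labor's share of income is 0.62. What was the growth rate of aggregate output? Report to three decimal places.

Labor's share = 1 − 0.38 = 0.62.
Physical capital: 0.38 × 6.8 = 2.584 pp.
Hours worked: 0.62 × 2.7 = 1.674 pp.
Output growth = -0.5 + 4.258 = 3.758%.

3.758%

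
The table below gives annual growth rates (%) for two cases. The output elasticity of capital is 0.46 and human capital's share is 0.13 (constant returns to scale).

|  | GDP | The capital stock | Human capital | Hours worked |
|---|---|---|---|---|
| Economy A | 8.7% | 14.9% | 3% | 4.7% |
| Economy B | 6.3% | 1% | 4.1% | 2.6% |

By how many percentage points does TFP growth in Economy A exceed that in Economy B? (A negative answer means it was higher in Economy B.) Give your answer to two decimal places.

-4.71 percentage points

Labor's share = 1 − 0.46 − 0.13 = 0.41.
Economy A: TFP = 8.7 − 6.854 − 0.39 − 1.927 = -0.471%.
Economy B: TFP = 6.3 − 0.46 − 0.533 − 1.066 = 4.241%.
Difference = -0.471 − (4.241) = -4.712 pp.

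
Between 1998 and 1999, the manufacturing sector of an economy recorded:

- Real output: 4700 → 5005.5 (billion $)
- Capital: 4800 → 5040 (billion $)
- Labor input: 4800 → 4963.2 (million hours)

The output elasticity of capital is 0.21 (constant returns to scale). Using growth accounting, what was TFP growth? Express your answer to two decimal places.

Real output growth = (5005.5 − 4700) / 4700 = 6.5%.
Capital growth = (5040 − 4800) / 4800 = 5%.
Labor input growth = (4963.2 − 4800) / 4800 = 3.4%.
Labor's share = 1 − 0.21 = 0.79.
Capital: 0.21 × 5 = 1.05 pp.
Labor input: 0.79 × 3.4 = 2.686 pp.
TFP growth = 6.5 − 3.736 = 2.764%.

2.76%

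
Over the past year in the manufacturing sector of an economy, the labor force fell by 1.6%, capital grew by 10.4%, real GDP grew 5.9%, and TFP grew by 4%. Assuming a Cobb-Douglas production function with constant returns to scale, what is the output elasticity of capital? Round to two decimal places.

gY = gA + α·gK + (1−α)·gL, so gY − gA − gL = α(gK − gL).
5.9 − 4 + 1.6 = α × (10.4 − (-1.6)).
3.5 = 12 α, so α = 0.2917.

The output elasticity of capital is 0.29.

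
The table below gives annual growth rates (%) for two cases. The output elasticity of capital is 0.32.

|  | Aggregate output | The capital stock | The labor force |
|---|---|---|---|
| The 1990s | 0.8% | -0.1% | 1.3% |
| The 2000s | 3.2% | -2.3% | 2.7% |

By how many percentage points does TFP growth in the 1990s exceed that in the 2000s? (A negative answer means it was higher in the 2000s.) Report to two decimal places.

-2.15 percentage points

Labor's share = 1 − 0.32 = 0.68.
The 1990s: TFP = 0.8 + 0.032 − 0.884 = -0.052%.
The 2000s: TFP = 3.2 + 0.736 − 1.836 = 2.1%.
Difference = -0.052 − (2.1) = -2.152 pp.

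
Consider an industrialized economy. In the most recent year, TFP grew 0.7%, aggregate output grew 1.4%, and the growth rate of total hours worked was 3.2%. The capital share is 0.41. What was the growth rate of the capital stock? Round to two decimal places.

Labor's share = 1 − 0.41 = 0.59.
gY = gA + 0.59×3.2 + 0.41×g.
0.41×g = 1.4 − 0.7 − 1.888 = -1.188.
g = -1.188 / 0.41 = -2.8976%.

-2.90%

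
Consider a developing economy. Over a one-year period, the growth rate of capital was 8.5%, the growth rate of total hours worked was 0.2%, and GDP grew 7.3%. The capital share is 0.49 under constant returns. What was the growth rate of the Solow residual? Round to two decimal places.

3.03%

Labor's share = 1 − 0.49 = 0.51.
Capital: 0.49 × 8.5 = 4.165 pp.
Total hours worked: 0.51 × 0.2 = 0.102 pp.
TFP growth = 7.3 − 4.267 = 3.033%.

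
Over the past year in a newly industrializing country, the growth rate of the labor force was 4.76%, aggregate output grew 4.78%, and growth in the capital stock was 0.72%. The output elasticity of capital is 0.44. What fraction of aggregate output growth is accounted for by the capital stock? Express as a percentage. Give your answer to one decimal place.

6.6%

The capital stock contributed 0.44 × 0.72 = 0.3168 pp.
Share of growth = 0.3168 / 4.78 × 100 = 6.628%.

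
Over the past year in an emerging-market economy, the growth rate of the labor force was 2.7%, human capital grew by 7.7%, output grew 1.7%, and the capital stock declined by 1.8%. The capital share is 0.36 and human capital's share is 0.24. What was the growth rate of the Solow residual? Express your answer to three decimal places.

Labor's share = 1 − 0.36 − 0.24 = 0.4.
The capital stock: 0.36 × (-1.8) = -0.648 pp.
Human capital: 0.24 × 7.7 = 1.848 pp.
The labor force: 0.4 × 2.7 = 1.08 pp.
TFP growth = 1.7 − 2.28 = -0.58%.

-0.580%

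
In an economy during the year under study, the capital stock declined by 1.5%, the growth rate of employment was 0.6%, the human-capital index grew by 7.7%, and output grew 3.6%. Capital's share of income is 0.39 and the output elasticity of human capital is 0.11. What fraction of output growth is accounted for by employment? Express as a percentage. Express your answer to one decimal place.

Labor's share = 1 − 0.39 − 0.11 = 0.5.
Employment contributed 0.5 × 0.6 = 0.3 pp.
Share of growth = 0.3 / 3.6 × 100 = 8.333%.

8.3%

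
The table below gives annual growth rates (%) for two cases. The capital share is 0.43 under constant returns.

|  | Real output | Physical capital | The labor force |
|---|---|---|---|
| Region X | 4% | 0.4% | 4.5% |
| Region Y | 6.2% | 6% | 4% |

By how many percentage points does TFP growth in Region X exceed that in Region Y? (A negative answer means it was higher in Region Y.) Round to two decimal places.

Labor's share = 1 − 0.43 = 0.57.
Region X: TFP = 4 − 0.172 − 2.565 = 1.263%.
Region Y: TFP = 6.2 − 2.58 − 2.28 = 1.34%.
Difference = 1.263 − (1.34) = -0.077 pp.

-0.08 percentage points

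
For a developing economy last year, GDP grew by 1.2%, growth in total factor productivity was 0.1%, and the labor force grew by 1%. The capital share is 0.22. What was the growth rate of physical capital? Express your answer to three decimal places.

Physical capital grew 1.455%.

Labor's share = 1 − 0.22 = 0.78.
gY = gA + 0.78×1 + 0.22×g.
0.22×g = 1.2 − 0.1 − 0.78 = 0.32.
g = 0.32 / 0.22 = 1.45455%.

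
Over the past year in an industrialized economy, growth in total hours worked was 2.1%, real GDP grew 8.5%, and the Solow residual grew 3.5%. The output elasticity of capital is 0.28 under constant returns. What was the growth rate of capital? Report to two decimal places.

12.46%

Labor's share = 1 − 0.28 = 0.72.
gY = gA + 0.72×2.1 + 0.28×g.
0.28×g = 8.5 − 3.5 − 1.512 = 3.488.
g = 3.488 / 0.28 = 12.4571%.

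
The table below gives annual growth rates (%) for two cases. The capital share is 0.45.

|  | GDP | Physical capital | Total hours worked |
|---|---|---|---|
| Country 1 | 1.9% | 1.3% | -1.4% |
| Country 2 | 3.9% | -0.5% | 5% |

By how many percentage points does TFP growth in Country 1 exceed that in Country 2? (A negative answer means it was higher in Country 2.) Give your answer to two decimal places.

0.71 percentage points

Labor's share = 1 − 0.45 = 0.55.
Country 1: TFP = 1.9 − 0.585 + 0.77 = 2.085%.
Country 2: TFP = 3.9 + 0.225 − 2.75 = 1.375%.
Difference = 2.085 − (1.375) = 0.71 pp.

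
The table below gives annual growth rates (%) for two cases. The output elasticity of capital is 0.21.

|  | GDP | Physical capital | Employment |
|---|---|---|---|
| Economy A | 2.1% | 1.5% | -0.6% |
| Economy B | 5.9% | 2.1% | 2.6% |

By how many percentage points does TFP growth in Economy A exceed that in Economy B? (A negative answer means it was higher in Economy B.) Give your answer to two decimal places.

-1.15 percentage points

Labor's share = 1 − 0.21 = 0.79.
Economy A: TFP = 2.1 − 0.315 + 0.474 = 2.259%.
Economy B: TFP = 5.9 − 0.441 − 2.054 = 3.405%.
Difference = 2.259 − (3.405) = -1.146 pp.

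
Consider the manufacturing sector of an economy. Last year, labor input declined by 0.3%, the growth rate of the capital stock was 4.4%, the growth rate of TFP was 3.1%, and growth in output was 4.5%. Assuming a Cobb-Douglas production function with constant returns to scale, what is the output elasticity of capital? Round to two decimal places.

The output elasticity of capital is 0.36.

gY = gA + α·gK + (1−α)·gL, so gY − gA − gL = α(gK − gL).
4.5 − 3.1 + 0.3 = α × (4.4 − (-0.3)).
1.7 = 4.7 α, so α = 0.3617.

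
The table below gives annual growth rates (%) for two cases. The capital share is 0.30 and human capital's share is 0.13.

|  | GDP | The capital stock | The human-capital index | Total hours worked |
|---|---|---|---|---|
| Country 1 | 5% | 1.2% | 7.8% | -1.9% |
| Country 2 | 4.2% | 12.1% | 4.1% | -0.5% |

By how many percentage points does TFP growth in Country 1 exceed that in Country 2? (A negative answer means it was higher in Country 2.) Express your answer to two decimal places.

4.39 percentage points

Labor's share = 1 − 0.3 − 0.13 = 0.57.
Country 1: TFP = 5 − 0.36 − 1.014 + 1.083 = 4.709%.
Country 2: TFP = 4.2 − 3.63 − 0.533 + 0.285 = 0.322%.
Difference = 4.709 − (0.322) = 4.387 pp.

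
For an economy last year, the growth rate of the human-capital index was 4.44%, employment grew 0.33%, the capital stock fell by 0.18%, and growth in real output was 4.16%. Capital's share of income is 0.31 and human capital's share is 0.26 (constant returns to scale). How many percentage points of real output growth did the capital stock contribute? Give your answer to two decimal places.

-0.06 pp

Contribution = share × growth = 0.31 × (-0.18) = -0.0558 pp.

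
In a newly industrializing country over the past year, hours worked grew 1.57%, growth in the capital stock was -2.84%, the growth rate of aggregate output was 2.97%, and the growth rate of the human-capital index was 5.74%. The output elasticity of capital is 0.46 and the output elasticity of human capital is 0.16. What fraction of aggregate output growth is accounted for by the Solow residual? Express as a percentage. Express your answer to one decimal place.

Labor's share = 1 − 0.46 − 0.16 = 0.38.
The capital stock: 0.46 × (-2.84) = -1.3064 pp.
The human-capital index: 0.16 × 5.74 = 0.9184 pp.
Hours worked: 0.38 × 1.57 = 0.5966 pp.
TFP growth = 2.97 − 0.2086 = 2.7614%.
TFP share of growth = 2.7614 / 2.97 × 100 = 92.976%.

93.0%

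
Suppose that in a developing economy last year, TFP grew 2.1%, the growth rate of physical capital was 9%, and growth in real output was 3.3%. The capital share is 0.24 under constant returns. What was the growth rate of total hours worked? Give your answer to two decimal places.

Labor's share = 1 − 0.24 = 0.76.
gY = gA + 0.24×9 + 0.76×g.
0.76×g = 3.3 − 2.1 − 2.16 = -0.96.
g = -0.96 / 0.76 = -1.2632%.

-1.26%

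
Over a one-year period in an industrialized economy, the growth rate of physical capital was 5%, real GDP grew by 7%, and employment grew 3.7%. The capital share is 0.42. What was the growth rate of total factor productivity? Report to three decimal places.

2.754%

Labor's share = 1 − 0.42 = 0.58.
Physical capital: 0.42 × 5 = 2.1 pp.
Employment: 0.58 × 3.7 = 2.146 pp.
TFP growth = 7 − 4.246 = 2.754%.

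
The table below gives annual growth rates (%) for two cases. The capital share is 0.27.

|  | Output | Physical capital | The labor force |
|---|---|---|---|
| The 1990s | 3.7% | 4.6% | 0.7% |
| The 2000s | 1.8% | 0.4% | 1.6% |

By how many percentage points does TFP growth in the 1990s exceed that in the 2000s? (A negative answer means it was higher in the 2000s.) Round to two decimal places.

Labor's share = 1 − 0.27 = 0.73.
The 1990s: TFP = 3.7 − 1.242 − 0.511 = 1.947%.
The 2000s: TFP = 1.8 − 0.108 − 1.168 = 0.524%.
Difference = 1.947 − (0.524) = 1.423 pp.

1.42 percentage points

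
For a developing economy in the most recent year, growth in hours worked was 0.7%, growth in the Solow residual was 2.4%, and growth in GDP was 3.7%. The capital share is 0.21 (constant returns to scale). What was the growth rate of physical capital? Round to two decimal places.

Labor's share = 1 − 0.21 = 0.79.
gY = gA + 0.79×0.7 + 0.21×g.
0.21×g = 3.7 − 2.4 − 0.553 = 0.747.
g = 0.747 / 0.21 = 3.5571%.

Physical capital grew 3.56%.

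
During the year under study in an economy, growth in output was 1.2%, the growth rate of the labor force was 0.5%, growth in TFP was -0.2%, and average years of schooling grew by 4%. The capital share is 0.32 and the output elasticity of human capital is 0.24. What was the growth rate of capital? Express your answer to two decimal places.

Labor's share = 1 − 0.32 − 0.24 = 0.44.
gY = gA + 0.24×4 + 0.44×0.5 + 0.32×g.
0.32×g = 1.2 + 0.2 − 1.18 = 0.22.
g = 0.22 / 0.32 = 0.6875%.

Capital growth was 0.69%.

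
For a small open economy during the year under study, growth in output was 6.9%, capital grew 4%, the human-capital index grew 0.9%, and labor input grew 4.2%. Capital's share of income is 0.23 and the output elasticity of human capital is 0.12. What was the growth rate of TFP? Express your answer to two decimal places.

TFP grew 3.14%.

Labor's share = 1 − 0.23 − 0.12 = 0.65.
Capital: 0.23 × 4 = 0.92 pp.
The human-capital index: 0.12 × 0.9 = 0.108 pp.
Labor input: 0.65 × 4.2 = 2.73 pp.
TFP growth = 6.9 − 3.758 = 3.142%.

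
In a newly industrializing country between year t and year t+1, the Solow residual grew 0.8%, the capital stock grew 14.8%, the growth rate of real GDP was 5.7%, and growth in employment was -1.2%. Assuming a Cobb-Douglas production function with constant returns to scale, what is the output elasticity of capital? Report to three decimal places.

gY = gA + α·gK + (1−α)·gL, so gY − gA − gL = α(gK − gL).
5.7 − 0.8 + 1.2 = α × (14.8 − (-1.2)).
6.1 = 16 α, so α = 0.38125.

The output elasticity of capital is 0.381.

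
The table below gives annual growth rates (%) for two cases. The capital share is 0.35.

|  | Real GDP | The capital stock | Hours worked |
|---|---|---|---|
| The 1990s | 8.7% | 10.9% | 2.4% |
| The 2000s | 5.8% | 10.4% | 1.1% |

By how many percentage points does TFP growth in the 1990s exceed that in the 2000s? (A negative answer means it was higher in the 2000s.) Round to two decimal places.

1.88 percentage points

Labor's share = 1 − 0.35 = 0.65.
The 1990s: TFP = 8.7 − 3.815 − 1.56 = 3.325%.
The 2000s: TFP = 5.8 − 3.64 − 0.715 = 1.445%.
Difference = 3.325 − (1.445) = 1.88 pp.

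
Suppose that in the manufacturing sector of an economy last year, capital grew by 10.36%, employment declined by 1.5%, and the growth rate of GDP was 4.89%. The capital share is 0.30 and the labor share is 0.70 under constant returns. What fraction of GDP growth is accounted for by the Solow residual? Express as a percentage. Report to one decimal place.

Labor's share = 1 − 0.3 = 0.7.
Capital: 0.3 × 10.36 = 3.108 pp.
Employment: 0.7 × (-1.5) = -1.05 pp.
TFP growth = 4.89 − 2.058 = 2.832%.
TFP share of growth = 2.832 / 4.89 × 100 = 57.914%.

The Solow residual accounted for 57.9% of growth.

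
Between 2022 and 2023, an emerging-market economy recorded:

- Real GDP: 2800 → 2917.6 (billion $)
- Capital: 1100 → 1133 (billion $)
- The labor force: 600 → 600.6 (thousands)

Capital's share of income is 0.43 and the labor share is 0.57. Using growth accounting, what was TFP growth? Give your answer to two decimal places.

2.85%

Real GDP growth = (2917.6 − 2800) / 2800 = 4.2%.
Capital growth = (1133 − 1100) / 1100 = 3%.
The labor force growth = (600.6 − 600) / 600 = 0.1%.
Labor's share = 1 − 0.43 = 0.57.
Capital: 0.43 × 3 = 1.29 pp.
The labor force: 0.57 × 0.1 = 0.057 pp.
TFP growth = 4.2 − 1.347 = 2.853%.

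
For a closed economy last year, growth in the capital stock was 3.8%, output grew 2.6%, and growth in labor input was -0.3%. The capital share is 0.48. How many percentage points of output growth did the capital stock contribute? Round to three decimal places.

1.824 percentage points

Contribution = share × growth = 0.48 × 3.8 = 1.824 pp.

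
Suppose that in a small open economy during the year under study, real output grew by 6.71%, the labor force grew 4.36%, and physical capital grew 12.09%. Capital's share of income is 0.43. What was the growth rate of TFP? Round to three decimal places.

-0.974%

Labor's share = 1 − 0.43 = 0.57.
Physical capital: 0.43 × 12.09 = 5.1987 pp.
The labor force: 0.57 × 4.36 = 2.4852 pp.
TFP growth = 6.71 − 7.6839 = -0.9739%.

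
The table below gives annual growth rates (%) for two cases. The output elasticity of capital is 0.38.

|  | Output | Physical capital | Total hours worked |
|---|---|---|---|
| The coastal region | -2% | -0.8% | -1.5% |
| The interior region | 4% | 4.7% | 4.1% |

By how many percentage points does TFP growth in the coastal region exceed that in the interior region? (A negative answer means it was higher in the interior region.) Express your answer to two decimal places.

-0.44 percentage points

Labor's share = 1 − 0.38 = 0.62.
The coastal region: TFP = -2 + 0.304 + 0.93 = -0.766%.
The interior region: TFP = 4 − 1.786 − 2.542 = -0.328%.
Difference = -0.766 − (-0.328) = -0.438 pp.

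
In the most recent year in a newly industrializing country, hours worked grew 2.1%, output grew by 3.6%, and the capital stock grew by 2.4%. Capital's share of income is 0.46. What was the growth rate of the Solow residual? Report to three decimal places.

Labor's share = 1 − 0.46 = 0.54.
The capital stock: 0.46 × 2.4 = 1.104 pp.
Hours worked: 0.54 × 2.1 = 1.134 pp.
TFP growth = 3.6 − 2.238 = 1.362%.

1.362%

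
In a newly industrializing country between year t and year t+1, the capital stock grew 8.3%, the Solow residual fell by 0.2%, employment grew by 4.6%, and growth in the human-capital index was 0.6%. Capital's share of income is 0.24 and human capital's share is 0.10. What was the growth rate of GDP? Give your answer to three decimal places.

4.888%

Labor's share = 1 − 0.24 − 0.1 = 0.66.
The capital stock: 0.24 × 8.3 = 1.992 pp.
The human-capital index: 0.1 × 0.6 = 0.06 pp.
Employment: 0.66 × 4.6 = 3.036 pp.
Output growth = -0.2 + 5.088 = 4.888%.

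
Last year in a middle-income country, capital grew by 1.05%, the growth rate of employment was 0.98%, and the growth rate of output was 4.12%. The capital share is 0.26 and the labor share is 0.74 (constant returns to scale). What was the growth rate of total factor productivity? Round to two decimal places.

Labor's share = 1 − 0.26 = 0.74.
Capital: 0.26 × 1.05 = 0.273 pp.
Employment: 0.74 × 0.98 = 0.7252 pp.
TFP growth = 4.12 − 0.9982 = 3.1218%.

Total factor productivity growth was 3.12%.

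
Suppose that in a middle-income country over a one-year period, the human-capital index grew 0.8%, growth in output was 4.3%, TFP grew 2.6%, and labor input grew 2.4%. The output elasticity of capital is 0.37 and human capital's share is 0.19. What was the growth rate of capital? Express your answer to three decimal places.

Labor's share = 1 − 0.37 − 0.19 = 0.44.
gY = gA + 0.19×0.8 + 0.44×2.4 + 0.37×g.
0.37×g = 4.3 − 2.6 − 1.208 = 0.492.
g = 0.492 / 0.37 = 1.32973%.

1.330%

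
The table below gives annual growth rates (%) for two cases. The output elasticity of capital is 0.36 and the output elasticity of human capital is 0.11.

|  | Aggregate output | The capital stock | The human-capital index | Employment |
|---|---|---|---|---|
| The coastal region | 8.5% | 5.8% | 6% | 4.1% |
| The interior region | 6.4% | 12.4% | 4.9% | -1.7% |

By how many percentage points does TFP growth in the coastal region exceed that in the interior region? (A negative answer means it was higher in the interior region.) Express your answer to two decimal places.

1.28 percentage points

Labor's share = 1 − 0.36 − 0.11 = 0.53.
The coastal region: TFP = 8.5 − 2.088 − 0.66 − 2.173 = 3.579%.
The interior region: TFP = 6.4 − 4.464 − 0.539 + 0.901 = 2.298%.
Difference = 3.579 − (2.298) = 1.281 pp.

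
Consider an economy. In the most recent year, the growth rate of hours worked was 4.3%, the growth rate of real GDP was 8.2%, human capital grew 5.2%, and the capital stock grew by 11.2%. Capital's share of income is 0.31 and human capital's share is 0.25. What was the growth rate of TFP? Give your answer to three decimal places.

1.536%

Labor's share = 1 − 0.31 − 0.25 = 0.44.
The capital stock: 0.31 × 11.2 = 3.472 pp.
Human capital: 0.25 × 5.2 = 1.3 pp.
Hours worked: 0.44 × 4.3 = 1.892 pp.
TFP growth = 8.2 − 6.664 = 1.536%.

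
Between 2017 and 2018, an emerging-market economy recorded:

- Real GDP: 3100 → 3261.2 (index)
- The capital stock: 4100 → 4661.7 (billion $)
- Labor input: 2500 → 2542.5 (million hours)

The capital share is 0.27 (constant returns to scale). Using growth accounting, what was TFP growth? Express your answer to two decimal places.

Real GDP growth = (3261.2 − 3100) / 3100 = 5.2%.
The capital stock growth = (4661.7 − 4100) / 4100 = 13.7%.
Labor input growth = (2542.5 − 2500) / 2500 = 1.7%.
Labor's share = 1 − 0.27 = 0.73.
The capital stock: 0.27 × 13.7 = 3.699 pp.
Labor input: 0.73 × 1.7 = 1.241 pp.
TFP growth = 5.2 − 4.94 = 0.26%.

TFP grew 0.26%.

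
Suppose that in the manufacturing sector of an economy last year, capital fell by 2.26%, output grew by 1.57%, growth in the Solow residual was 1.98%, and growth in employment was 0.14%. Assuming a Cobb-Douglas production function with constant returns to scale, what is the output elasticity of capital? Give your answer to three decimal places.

gY = gA + α·gK + (1−α)·gL, so gY − gA − gL = α(gK − gL).
1.57 − 1.98 − 0.14 = α × (-2.26 − 0.14).
-0.55 = -2.4 α, so α = 0.22917.

0.229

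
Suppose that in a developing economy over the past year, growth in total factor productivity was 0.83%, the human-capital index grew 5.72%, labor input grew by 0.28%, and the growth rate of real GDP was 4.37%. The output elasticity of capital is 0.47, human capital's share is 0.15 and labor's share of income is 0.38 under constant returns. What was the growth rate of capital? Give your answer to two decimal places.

5.48%

Labor's share = 1 − 0.47 − 0.15 = 0.38.
gY = gA + 0.15×5.72 + 0.38×0.28 + 0.47×g.
0.47×g = 4.37 − 0.83 − 0.9644 = 2.5756.
g = 2.5756 / 0.47 = 5.48%.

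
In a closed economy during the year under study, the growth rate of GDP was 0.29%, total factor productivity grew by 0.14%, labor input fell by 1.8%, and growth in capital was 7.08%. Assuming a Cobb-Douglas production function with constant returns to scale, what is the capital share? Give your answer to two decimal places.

gY = gA + α·gK + (1−α)·gL, so gY − gA − gL = α(gK − gL).
0.29 − 0.14 + 1.8 = α × (7.08 − (-1.8)).
1.95 = 8.88 α, so α = 0.2196.

The capital share is 0.22.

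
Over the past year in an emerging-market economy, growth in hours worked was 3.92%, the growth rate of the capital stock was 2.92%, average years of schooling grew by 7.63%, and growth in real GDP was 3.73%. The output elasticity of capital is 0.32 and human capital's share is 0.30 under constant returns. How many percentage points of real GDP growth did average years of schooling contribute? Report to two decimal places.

2.29

Contribution = share × growth = 0.3 × 7.63 = 2.289 pp.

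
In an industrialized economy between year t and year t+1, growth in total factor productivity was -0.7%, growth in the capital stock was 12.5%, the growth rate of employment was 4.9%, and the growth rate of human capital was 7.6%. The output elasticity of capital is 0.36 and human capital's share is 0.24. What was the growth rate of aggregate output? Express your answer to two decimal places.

7.58%

Labor's share = 1 − 0.36 − 0.24 = 0.4.
The capital stock: 0.36 × 12.5 = 4.5 pp.
Human capital: 0.24 × 7.6 = 1.824 pp.
Employment: 0.4 × 4.9 = 1.96 pp.
Output growth = -0.7 + 8.284 = 7.584%.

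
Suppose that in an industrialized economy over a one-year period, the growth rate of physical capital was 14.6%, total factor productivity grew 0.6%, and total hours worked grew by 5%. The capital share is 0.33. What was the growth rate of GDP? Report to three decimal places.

Labor's share = 1 − 0.33 = 0.67.
Physical capital: 0.33 × 14.6 = 4.818 pp.
Total hours worked: 0.67 × 5 = 3.35 pp.
Output growth = 0.6 + 8.168 = 8.768%.

8.768%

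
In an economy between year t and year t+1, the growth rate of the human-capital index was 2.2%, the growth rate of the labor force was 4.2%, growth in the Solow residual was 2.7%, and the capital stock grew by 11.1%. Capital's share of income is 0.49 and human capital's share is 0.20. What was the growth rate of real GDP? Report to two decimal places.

Labor's share = 1 − 0.49 − 0.2 = 0.31.
The capital stock: 0.49 × 11.1 = 5.439 pp.
The human-capital index: 0.2 × 2.2 = 0.44 pp.
The labor force: 0.31 × 4.2 = 1.302 pp.
Output growth = 2.7 + 7.181 = 9.881%.

9.88%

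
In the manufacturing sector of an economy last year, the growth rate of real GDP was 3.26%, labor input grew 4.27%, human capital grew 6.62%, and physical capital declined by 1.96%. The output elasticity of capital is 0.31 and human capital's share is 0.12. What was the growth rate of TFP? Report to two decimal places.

0.64%

Labor's share = 1 − 0.31 − 0.12 = 0.57.
Physical capital: 0.31 × (-1.96) = -0.6076 pp.
Human capital: 0.12 × 6.62 = 0.7944 pp.
Labor input: 0.57 × 4.27 = 2.4339 pp.
TFP growth = 3.26 − 2.6207 = 0.6393%.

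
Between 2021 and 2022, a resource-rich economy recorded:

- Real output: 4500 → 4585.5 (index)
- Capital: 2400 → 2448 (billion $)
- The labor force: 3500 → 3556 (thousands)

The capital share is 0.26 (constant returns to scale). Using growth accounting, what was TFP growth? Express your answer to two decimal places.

0.20%

Real output growth = (4585.5 − 4500) / 4500 = 1.9%.
Capital growth = (2448 − 2400) / 2400 = 2%.
The labor force growth = (3556 − 3500) / 3500 = 1.6%.
Labor's share = 1 − 0.26 = 0.74.
Capital: 0.26 × 2 = 0.52 pp.
The labor force: 0.74 × 1.6 = 1.184 pp.
TFP growth = 1.9 − 1.704 = 0.196%.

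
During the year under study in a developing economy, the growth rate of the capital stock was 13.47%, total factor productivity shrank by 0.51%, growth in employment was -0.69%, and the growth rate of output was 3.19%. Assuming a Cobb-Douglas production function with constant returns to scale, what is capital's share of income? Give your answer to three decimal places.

Capital's share of income is 0.310.

gY = gA + α·gK + (1−α)·gL, so gY − gA − gL = α(gK − gL).
3.19 + 0.51 + 0.69 = α × (13.47 − (-0.69)).
4.39 = 14.16 α, so α = 0.31003.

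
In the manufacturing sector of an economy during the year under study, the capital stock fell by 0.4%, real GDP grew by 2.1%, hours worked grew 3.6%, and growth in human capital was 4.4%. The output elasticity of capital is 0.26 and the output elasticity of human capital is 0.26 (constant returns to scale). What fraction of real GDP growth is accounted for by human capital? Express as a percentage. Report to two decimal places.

54.48%

Human capital contributed 0.26 × 4.4 = 1.144 pp.
Share of growth = 1.144 / 2.1 × 100 = 54.4762%.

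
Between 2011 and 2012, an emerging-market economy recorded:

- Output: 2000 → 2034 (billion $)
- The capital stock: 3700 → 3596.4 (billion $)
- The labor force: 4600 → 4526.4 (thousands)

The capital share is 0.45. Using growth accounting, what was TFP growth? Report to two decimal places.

TFP growth was 3.84%.

Output growth = (2034 − 2000) / 2000 = 1.7%.
The capital stock growth = (3596.4 − 3700) / 3700 = -2.8%.
The labor force growth = (4526.4 − 4600) / 4600 = -1.6%.
Labor's share = 1 − 0.45 = 0.55.
The capital stock: 0.45 × (-2.8) = -1.26 pp.
The labor force: 0.55 × (-1.6) = -0.88 pp.
TFP growth = 1.7 + 2.14 = 3.84%.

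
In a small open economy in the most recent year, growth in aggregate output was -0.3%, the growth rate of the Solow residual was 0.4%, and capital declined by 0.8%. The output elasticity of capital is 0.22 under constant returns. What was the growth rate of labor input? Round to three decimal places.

Labor's share = 1 − 0.22 = 0.78.
gY = gA + 0.22×(-0.8) + 0.78×g.
0.78×g = -0.3 − 0.4 + 0.176 = -0.524.
g = -0.524 / 0.78 = -0.67179%.

-0.672%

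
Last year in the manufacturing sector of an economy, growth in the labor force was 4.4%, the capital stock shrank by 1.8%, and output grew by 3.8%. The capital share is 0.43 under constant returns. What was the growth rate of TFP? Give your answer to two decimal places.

Labor's share = 1 − 0.43 = 0.57.
The capital stock: 0.43 × (-1.8) = -0.774 pp.
The labor force: 0.57 × 4.4 = 2.508 pp.
TFP growth = 3.8 − 1.734 = 2.066%.

2.07%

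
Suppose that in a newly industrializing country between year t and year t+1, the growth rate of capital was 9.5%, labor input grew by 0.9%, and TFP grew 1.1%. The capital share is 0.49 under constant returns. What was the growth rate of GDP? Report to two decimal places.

Labor's share = 1 − 0.49 = 0.51.
Capital: 0.49 × 9.5 = 4.655 pp.
Labor input: 0.51 × 0.9 = 0.459 pp.
Output growth = 1.1 + 5.114 = 6.214%.

6.21%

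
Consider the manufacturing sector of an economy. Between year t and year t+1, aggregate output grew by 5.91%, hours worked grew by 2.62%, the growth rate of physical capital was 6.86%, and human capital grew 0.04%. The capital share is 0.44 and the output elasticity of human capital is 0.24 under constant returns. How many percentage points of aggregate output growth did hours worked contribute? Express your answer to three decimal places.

0.838

Labor's share = 1 − 0.44 − 0.24 = 0.32.
Contribution = share × growth = 0.32 × 2.62 = 0.8384 pp.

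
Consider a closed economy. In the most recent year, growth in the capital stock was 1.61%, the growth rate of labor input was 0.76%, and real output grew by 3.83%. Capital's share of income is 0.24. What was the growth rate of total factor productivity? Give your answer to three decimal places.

Labor's share = 1 − 0.24 = 0.76.
The capital stock: 0.24 × 1.61 = 0.3864 pp.
Labor input: 0.76 × 0.76 = 0.5776 pp.
TFP growth = 3.83 − 0.964 = 2.866%.

Total factor productivity growth was 2.866%.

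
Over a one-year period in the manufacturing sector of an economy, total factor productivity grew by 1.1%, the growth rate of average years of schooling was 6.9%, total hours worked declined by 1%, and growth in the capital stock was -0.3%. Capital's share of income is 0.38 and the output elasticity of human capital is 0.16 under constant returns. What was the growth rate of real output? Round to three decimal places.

Real output grew 1.630%.

Labor's share = 1 − 0.38 − 0.16 = 0.46.
The capital stock: 0.38 × (-0.3) = -0.114 pp.
Average years of schooling: 0.16 × 6.9 = 1.104 pp.
Total hours worked: 0.46 × (-1) = -0.46 pp.
Output growth = 1.1 + 0.53 = 1.63%.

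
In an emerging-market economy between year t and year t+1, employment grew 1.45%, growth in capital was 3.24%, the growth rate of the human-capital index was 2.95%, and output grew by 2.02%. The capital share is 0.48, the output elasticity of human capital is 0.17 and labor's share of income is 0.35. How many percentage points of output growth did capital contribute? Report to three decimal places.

Contribution = share × growth = 0.48 × 3.24 = 1.5552 pp.

1.555 pp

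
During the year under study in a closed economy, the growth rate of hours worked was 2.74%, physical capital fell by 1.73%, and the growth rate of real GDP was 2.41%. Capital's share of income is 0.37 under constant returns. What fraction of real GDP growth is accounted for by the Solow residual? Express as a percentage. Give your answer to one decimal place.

54.9%

Labor's share = 1 − 0.37 = 0.63.
Physical capital: 0.37 × (-1.73) = -0.6401 pp.
Hours worked: 0.63 × 2.74 = 1.7262 pp.
TFP growth = 2.41 − 1.0861 = 1.3239%.
TFP share of growth = 1.3239 / 2.41 × 100 = 54.934%.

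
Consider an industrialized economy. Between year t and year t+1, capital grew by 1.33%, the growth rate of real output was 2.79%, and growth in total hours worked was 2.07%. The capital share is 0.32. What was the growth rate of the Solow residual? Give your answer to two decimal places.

0.96%

Labor's share = 1 − 0.32 = 0.68.
Capital: 0.32 × 1.33 = 0.4256 pp.
Total hours worked: 0.68 × 2.07 = 1.4076 pp.
TFP growth = 2.79 − 1.8332 = 0.9568%.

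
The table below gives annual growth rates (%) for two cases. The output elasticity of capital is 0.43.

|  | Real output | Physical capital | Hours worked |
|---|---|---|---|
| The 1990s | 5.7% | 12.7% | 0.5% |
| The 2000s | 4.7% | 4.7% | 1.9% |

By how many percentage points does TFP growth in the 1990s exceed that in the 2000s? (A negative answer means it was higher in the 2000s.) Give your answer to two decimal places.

-1.64 percentage points

Labor's share = 1 − 0.43 = 0.57.
The 1990s: TFP = 5.7 − 5.461 − 0.285 = -0.046%.
The 2000s: TFP = 4.7 − 2.021 − 1.083 = 1.596%.
Difference = -0.046 − (1.596) = -1.642 pp.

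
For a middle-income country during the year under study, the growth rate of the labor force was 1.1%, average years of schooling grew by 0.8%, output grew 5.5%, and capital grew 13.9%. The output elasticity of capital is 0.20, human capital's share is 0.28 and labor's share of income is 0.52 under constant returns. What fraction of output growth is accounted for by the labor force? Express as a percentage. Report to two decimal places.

Labor's share = 1 − 0.2 − 0.28 = 0.52.
The labor force contributed 0.52 × 1.1 = 0.572 pp.
Share of growth = 0.572 / 5.5 × 100 = 10.4%.

10.40%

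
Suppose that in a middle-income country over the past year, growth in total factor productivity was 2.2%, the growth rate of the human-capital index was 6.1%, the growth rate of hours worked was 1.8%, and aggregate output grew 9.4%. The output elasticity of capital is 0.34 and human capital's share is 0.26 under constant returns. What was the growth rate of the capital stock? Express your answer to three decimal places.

14.394%

Labor's share = 1 − 0.34 − 0.26 = 0.4.
gY = gA + 0.26×6.1 + 0.4×1.8 + 0.34×g.
0.34×g = 9.4 − 2.2 − 2.306 = 4.894.
g = 4.894 / 0.34 = 14.39412%.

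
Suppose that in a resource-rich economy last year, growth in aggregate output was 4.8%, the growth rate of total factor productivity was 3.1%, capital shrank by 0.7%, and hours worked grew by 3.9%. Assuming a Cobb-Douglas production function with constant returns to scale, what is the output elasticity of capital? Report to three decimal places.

0.478

gY = gA + α·gK + (1−α)·gL, so gY − gA − gL = α(gK − gL).
4.8 − 3.1 − 3.9 = α × (-0.7 − 3.9).
-2.2 = -4.6 α, so α = 0.47826.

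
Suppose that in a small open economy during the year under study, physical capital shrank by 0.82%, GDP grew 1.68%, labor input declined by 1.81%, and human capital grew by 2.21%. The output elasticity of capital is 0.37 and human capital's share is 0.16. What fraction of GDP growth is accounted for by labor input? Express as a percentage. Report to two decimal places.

Labor input accounted for -50.64% of growth.

Labor's share = 1 − 0.37 − 0.16 = 0.47.
Labor input contributed 0.47 × (-1.81) = -0.8507 pp.
Share of growth = -0.8507 / 1.68 × 100 = -50.6369%.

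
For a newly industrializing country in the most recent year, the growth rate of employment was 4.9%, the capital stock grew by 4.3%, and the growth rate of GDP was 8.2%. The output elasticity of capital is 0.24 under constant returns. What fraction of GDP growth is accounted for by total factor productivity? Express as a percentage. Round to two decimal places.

Total factor productivity accounted for 42.00% of growth.

Labor's share = 1 − 0.24 = 0.76.
The capital stock: 0.24 × 4.3 = 1.032 pp.
Employment: 0.76 × 4.9 = 3.724 pp.
TFP growth = 8.2 − 4.756 = 3.444%.
TFP share of growth = 3.444 / 8.2 × 100 = 42%.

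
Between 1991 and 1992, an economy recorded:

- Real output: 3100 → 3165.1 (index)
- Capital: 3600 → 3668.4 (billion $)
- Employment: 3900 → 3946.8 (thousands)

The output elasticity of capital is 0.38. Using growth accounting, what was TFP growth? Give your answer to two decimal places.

0.63%

Real output growth = (3165.1 − 3100) / 3100 = 2.1%.
Capital growth = (3668.4 − 3600) / 3600 = 1.9%.
Employment growth = (3946.8 − 3900) / 3900 = 1.2%.
Labor's share = 1 − 0.38 = 0.62.
Capital: 0.38 × 1.9 = 0.722 pp.
Employment: 0.62 × 1.2 = 0.744 pp.
TFP growth = 2.1 − 1.466 = 0.634%.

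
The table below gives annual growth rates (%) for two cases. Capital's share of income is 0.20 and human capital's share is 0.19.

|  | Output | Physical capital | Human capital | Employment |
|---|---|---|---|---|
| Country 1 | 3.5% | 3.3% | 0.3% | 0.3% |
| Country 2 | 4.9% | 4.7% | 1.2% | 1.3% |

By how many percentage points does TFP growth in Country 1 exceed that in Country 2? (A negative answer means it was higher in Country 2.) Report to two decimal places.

Labor's share = 1 − 0.2 − 0.19 = 0.61.
Country 1: TFP = 3.5 − 0.66 − 0.057 − 0.183 = 2.6%.
Country 2: TFP = 4.9 − 0.94 − 0.228 − 0.793 = 2.939%.
Difference = 2.6 − (2.939) = -0.339 pp.

-0.34 percentage points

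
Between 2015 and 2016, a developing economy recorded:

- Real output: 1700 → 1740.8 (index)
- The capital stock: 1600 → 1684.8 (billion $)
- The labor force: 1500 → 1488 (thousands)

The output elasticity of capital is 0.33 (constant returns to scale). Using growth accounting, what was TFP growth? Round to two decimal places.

1.19%

Real output growth = (1740.8 − 1700) / 1700 = 2.4%.
The capital stock growth = (1684.8 − 1600) / 1600 = 5.3%.
The labor force growth = (1488 − 1500) / 1500 = -0.8%.
Labor's share = 1 − 0.33 = 0.67.
The capital stock: 0.33 × 5.3 = 1.749 pp.
The labor force: 0.67 × (-0.8) = -0.536 pp.
TFP growth = 2.4 − 1.213 = 1.187%.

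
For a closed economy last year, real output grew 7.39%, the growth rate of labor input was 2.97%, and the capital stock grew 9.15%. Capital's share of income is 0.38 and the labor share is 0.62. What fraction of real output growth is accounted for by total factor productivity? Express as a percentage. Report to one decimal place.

Labor's share = 1 − 0.38 = 0.62.
The capital stock: 0.38 × 9.15 = 3.477 pp.
Labor input: 0.62 × 2.97 = 1.8414 pp.
TFP growth = 7.39 − 5.3184 = 2.0716%.
TFP share of growth = 2.0716 / 7.39 × 100 = 28.032%.

Total factor productivity accounted for 28.0% of growth.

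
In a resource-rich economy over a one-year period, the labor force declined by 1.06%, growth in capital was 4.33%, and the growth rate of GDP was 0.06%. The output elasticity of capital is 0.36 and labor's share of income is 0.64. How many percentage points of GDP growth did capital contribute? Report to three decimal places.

Contribution = share × growth = 0.36 × 4.33 = 1.5588 pp.

1.559 pp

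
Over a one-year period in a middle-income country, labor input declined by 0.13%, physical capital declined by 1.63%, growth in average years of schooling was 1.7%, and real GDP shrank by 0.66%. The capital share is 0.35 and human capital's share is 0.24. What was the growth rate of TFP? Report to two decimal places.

-0.44%

Labor's share = 1 − 0.35 − 0.24 = 0.41.
Physical capital: 0.35 × (-1.63) = -0.5705 pp.
Average years of schooling: 0.24 × 1.7 = 0.408 pp.
Labor input: 0.41 × (-0.13) = -0.0533 pp.
TFP growth = -0.66 + 0.2158 = -0.4442%.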